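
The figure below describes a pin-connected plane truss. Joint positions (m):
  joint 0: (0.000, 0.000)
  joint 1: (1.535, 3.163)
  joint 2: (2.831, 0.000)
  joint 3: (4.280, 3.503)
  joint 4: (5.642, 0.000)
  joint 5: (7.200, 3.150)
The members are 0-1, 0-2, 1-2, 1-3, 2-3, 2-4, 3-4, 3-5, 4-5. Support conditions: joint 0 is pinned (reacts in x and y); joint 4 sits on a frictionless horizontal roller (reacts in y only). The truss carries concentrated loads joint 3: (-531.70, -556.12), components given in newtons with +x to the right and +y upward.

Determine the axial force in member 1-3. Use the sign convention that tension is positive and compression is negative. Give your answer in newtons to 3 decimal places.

-398.577

N=6 nodes, M=9 members, R=3 reactions → 2N=12, M+R=12
member 0 (0-1): L=3.5158, (cx,cy)=(0.4366,0.8997)
member 1 (0-2): L=2.8310, (cx,cy)=(1.0000,0.0000)
member 2 (1-2): L=3.4182, (cx,cy)=(0.3791,-0.9253)
member 3 (1-3): L=2.7660, (cx,cy)=(0.9924,0.1229)
member 4 (2-3): L=3.7909, (cx,cy)=(0.3822,0.9241)
member 5 (2-4): L=2.8110, (cx,cy)=(1.0000,0.0000)
member 6 (3-4): L=3.7585, (cx,cy)=(0.3624,-0.9320)
member 7 (3-5): L=2.9413, (cx,cy)=(0.9928,-0.1200)
member 8 (4-5): L=3.5142, (cx,cy)=(0.4433,0.8964)
solve A·x = −loads:
  F[0-1] = -516.1655 N (compression)
  F[0-2] = -306.3414 N (compression)
  F[1-2] = +448.8925 N (tension)
  F[1-3] = -398.5768 N (compression)
  F[2-3] = -449.5105 N (compression)
  F[2-4] = +35.6729 N (tension)
  F[3-4] = -98.4401 N (compression)
  F[3-5] = +0.0000 N (tension)
  F[4-5] = -0.0000 N (compression)
  Rx@0 = +531.7000 N
  Ry@0 = +464.3709 N
  Ry@4 = +91.7491 N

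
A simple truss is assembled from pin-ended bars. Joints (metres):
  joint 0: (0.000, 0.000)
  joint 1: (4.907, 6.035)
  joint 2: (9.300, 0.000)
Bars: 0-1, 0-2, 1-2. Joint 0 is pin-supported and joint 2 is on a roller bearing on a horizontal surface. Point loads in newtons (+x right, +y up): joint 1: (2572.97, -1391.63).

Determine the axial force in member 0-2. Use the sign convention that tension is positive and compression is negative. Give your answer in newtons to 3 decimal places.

N=3 nodes, M=3 members, R=3 reactions → 2N=6, M+R=6
member 0 (0-1): L=7.7782, (cx,cy)=(0.6309,0.7759)
member 1 (0-2): L=9.3000, (cx,cy)=(1.0000,0.0000)
member 2 (1-2): L=7.4646, (cx,cy)=(0.5885,-0.8085)
solve A·x = −loads:
  F[0-1] = +1304.7030 N (tension)
  F[0-2] = +1749.8740 N (tension)
  F[1-2] = -2973.3762 N (compression)
  Rx@0 = -2572.9700 N
  Ry@0 = -1012.3057 N
  Ry@2 = +2403.9357 N

1749.874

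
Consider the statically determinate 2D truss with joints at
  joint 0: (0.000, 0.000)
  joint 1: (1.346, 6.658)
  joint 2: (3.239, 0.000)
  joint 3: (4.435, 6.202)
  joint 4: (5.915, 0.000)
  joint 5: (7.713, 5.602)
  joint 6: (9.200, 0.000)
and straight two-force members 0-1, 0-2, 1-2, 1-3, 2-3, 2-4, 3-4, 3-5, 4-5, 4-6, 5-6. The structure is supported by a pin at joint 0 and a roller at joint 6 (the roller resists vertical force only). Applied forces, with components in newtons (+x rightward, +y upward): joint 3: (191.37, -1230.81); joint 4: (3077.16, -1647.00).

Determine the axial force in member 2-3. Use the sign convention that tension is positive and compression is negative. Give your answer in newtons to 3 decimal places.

N=7 nodes, M=11 members, R=3 reactions → 2N=14, M+R=14
member 0 (0-1): L=6.7927, (cx,cy)=(0.1982,0.9802)
member 1 (0-2): L=3.2390, (cx,cy)=(1.0000,0.0000)
member 2 (1-2): L=6.9219, (cx,cy)=(0.2735,-0.9619)
member 3 (1-3): L=3.1225, (cx,cy)=(0.9893,-0.1460)
member 4 (2-3): L=6.3163, (cx,cy)=(0.1894,0.9819)
member 5 (2-4): L=2.6760, (cx,cy)=(1.0000,0.0000)
member 6 (3-4): L=6.3761, (cx,cy)=(0.2321,-0.9727)
member 7 (3-5): L=3.3325, (cx,cy)=(0.9837,-0.1800)
member 8 (4-5): L=5.8835, (cx,cy)=(0.3056,0.9522)
member 9 (4-6): L=3.2850, (cx,cy)=(1.0000,0.0000)
member 10 (5-6): L=5.7960, (cx,cy)=(0.2566,-0.9665)
solve A·x = −loads:
  F[0-1] = -1118.7410 N (compression)
  F[0-2] = +3490.2131 N (tension)
  F[1-2] = +1225.4746 N (tension)
  F[1-3] = -562.8611 N (compression)
  F[2-3] = -1200.4740 N (compression)
  F[2-4] = +4052.6693 N (tension)
  F[3-4] = +47.6274 N (tension)
  F[3-5] = -1002.9547 N (compression)
  F[4-5] = +1681.0983 N (tension)
  F[4-6] = +472.8173 N (tension)
  F[5-6] = -1842.9371 N (compression)
  Rx@0 = -3268.5300 N
  Ry@0 = +1096.5574 N
  Ry@6 = +1781.2526 N

-1200.474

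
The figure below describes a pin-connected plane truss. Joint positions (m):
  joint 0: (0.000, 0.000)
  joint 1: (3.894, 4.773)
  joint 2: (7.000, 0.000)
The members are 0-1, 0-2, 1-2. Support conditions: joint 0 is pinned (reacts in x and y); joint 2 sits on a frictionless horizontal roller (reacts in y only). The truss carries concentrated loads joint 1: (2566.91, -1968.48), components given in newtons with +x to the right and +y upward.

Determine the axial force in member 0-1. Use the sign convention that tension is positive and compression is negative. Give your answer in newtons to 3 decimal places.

N=3 nodes, M=3 members, R=3 reactions → 2N=6, M+R=6
member 0 (0-1): L=6.1599, (cx,cy)=(0.6321,0.7748)
member 1 (0-2): L=7.0000, (cx,cy)=(1.0000,0.0000)
member 2 (1-2): L=5.6946, (cx,cy)=(0.5454,-0.8382)
solve A·x = −loads:
  F[0-1] = +1131.6094 N (tension)
  F[0-2] = +1851.5633 N (tension)
  F[1-2] = -3394.7072 N (compression)
  Rx@0 = -2566.9100 N
  Ry@0 = -876.8232 N
  Ry@2 = +2845.3032 N

1131.609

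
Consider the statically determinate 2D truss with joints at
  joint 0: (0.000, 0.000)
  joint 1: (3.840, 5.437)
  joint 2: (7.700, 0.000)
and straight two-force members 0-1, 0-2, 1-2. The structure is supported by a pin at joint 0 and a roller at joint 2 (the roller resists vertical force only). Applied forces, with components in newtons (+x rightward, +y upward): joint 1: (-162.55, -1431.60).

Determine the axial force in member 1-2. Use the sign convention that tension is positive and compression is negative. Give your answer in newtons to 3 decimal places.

-734.808

N=3 nodes, M=3 members, R=3 reactions → 2N=6, M+R=6
member 0 (0-1): L=6.6563, (cx,cy)=(0.5769,0.8168)
member 1 (0-2): L=7.7000, (cx,cy)=(1.0000,0.0000)
member 2 (1-2): L=6.6679, (cx,cy)=(0.5789,-0.8154)
solve A·x = −loads:
  F[0-1] = -1019.1211 N (compression)
  F[0-2] = +425.3764 N (tension)
  F[1-2] = -734.8075 N (compression)
  Rx@0 = +162.5500 N
  Ry@0 = +832.4364 N
  Ry@2 = +599.1636 N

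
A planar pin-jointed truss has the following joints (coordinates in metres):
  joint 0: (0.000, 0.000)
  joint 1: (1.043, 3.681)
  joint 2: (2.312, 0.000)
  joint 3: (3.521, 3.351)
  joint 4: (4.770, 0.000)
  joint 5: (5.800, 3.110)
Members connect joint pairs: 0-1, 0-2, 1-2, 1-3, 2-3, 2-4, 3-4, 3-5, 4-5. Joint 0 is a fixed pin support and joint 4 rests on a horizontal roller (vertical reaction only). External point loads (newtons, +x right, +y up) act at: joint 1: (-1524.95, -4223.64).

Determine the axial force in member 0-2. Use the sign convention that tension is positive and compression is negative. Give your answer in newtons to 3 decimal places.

N=6 nodes, M=9 members, R=3 reactions → 2N=12, M+R=12
member 0 (0-1): L=3.8259, (cx,cy)=(0.2726,0.9621)
member 1 (0-2): L=2.3120, (cx,cy)=(1.0000,0.0000)
member 2 (1-2): L=3.8936, (cx,cy)=(0.3259,-0.9454)
member 3 (1-3): L=2.4999, (cx,cy)=(0.9912,-0.1320)
member 4 (2-3): L=3.5624, (cx,cy)=(0.3394,0.9407)
member 5 (2-4): L=2.4580, (cx,cy)=(1.0000,0.0000)
member 6 (3-4): L=3.5762, (cx,cy)=(0.3493,-0.9370)
member 7 (3-5): L=2.2917, (cx,cy)=(0.9945,-0.1052)
member 8 (4-5): L=3.2761, (cx,cy)=(0.3144,0.9493)
solve A·x = −loads:
  F[0-1] = -4653.1533 N (compression)
  F[0-2] = -256.4322 N (compression)
  F[1-2] = +242.9257 N (tension)
  F[1-3] = +178.8228 N (tension)
  F[2-3] = -244.1515 N (compression)
  F[2-4] = -94.3989 N (compression)
  F[3-4] = +270.2877 N (tension)
  F[3-5] = -0.0000 N (compression)
  F[4-5] = +0.0000 N (tension)
  Rx@0 = +1524.9500 N
  Ry@0 = +4476.9072 N
  Ry@4 = -253.2672 N

-256.432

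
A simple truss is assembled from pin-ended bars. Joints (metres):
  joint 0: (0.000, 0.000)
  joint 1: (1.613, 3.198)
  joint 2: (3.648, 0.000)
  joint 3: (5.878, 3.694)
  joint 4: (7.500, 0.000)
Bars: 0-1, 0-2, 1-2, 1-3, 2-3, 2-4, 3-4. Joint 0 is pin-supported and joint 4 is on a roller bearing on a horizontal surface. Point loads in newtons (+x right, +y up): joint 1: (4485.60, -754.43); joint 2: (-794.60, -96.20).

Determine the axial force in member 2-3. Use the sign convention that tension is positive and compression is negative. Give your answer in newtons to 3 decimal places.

N=5 nodes, M=7 members, R=3 reactions → 2N=10, M+R=10
member 0 (0-1): L=3.5818, (cx,cy)=(0.4503,0.8929)
member 1 (0-2): L=3.6480, (cx,cy)=(1.0000,0.0000)
member 2 (1-2): L=3.7906, (cx,cy)=(0.5369,-0.8437)
member 3 (1-3): L=4.2937, (cx,cy)=(0.9933,0.1155)
member 4 (2-3): L=4.3149, (cx,cy)=(0.5168,0.8561)
member 5 (2-4): L=3.8520, (cx,cy)=(1.0000,0.0000)
member 6 (3-4): L=4.0344, (cx,cy)=(0.4020,-0.9156)
solve A·x = −loads:
  F[0-1] = +1423.6014 N (tension)
  F[0-2] = +3049.8984 N (tension)
  F[1-2] = -2728.8203 N (compression)
  F[1-3] = -2395.5452 N (compression)
  F[2-3] = +2801.5795 N (tension)
  F[2-4] = +931.6200 N (tension)
  F[3-4] = -2317.2278 N (compression)
  Rx@0 = -3691.0000 N
  Ry@0 = -1271.0743 N
  Ry@4 = +2121.7043 N

2801.580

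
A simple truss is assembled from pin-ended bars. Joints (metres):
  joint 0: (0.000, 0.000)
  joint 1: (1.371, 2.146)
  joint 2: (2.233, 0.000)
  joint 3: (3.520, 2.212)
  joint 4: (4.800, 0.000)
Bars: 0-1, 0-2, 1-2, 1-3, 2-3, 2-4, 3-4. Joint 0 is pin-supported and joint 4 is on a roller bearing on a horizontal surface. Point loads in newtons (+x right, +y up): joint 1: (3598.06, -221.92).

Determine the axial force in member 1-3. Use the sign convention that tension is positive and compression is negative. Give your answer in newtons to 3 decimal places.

-1976.593

N=5 nodes, M=7 members, R=3 reactions → 2N=10, M+R=10
member 0 (0-1): L=2.5466, (cx,cy)=(0.5384,0.8427)
member 1 (0-2): L=2.2330, (cx,cy)=(1.0000,0.0000)
member 2 (1-2): L=2.3127, (cx,cy)=(0.3727,-0.9279)
member 3 (1-3): L=2.1500, (cx,cy)=(0.9995,0.0307)
member 4 (2-3): L=2.5592, (cx,cy)=(0.5029,0.8643)
member 5 (2-4): L=2.5670, (cx,cy)=(1.0000,0.0000)
member 6 (3-4): L=2.5556, (cx,cy)=(0.5009,-0.8655)
solve A·x = −loads:
  F[0-1] = +1720.7642 N (tension)
  F[0-2] = +2671.6457 N (tension)
  F[1-2] = -1867.2511 N (compression)
  F[1-3] = -1976.5926 N (compression)
  F[2-3] = +2004.6330 N (tension)
  F[2-4] = +967.5333 N (tension)
  F[3-4] = -1931.7782 N (compression)
  Rx@0 = -3598.0600 N
  Ry@0 = -1450.0986 N
  Ry@4 = +1672.0186 N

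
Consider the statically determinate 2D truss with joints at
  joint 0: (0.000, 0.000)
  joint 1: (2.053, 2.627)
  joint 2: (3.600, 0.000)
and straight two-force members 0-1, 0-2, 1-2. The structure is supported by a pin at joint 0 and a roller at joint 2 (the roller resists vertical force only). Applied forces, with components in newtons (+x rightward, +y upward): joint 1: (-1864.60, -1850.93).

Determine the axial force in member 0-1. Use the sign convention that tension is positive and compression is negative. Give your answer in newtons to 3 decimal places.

N=3 nodes, M=3 members, R=3 reactions → 2N=6, M+R=6
member 0 (0-1): L=3.3341, (cx,cy)=(0.6158,0.7879)
member 1 (0-2): L=3.6000, (cx,cy)=(1.0000,0.0000)
member 2 (1-2): L=3.0487, (cx,cy)=(0.5074,-0.8617)
solve A·x = −loads:
  F[0-1] = -2736.3204 N (compression)
  F[0-2] = -179.6662 N (compression)
  F[1-2] = +354.0670 N (tension)
  Rx@0 = +1864.6000 N
  Ry@0 = +2156.0258 N
  Ry@2 = -305.0958 N

-2736.320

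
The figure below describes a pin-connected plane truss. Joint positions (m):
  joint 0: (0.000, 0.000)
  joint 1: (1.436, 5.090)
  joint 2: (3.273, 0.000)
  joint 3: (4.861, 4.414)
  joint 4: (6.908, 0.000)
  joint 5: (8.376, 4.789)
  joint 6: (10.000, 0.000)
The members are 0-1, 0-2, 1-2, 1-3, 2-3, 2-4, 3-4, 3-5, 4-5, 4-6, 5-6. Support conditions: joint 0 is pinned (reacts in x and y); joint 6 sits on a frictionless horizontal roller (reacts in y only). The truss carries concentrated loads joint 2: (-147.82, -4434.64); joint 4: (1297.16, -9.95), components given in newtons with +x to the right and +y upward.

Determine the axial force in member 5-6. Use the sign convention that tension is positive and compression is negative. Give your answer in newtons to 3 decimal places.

N=7 nodes, M=11 members, R=3 reactions → 2N=14, M+R=14
member 0 (0-1): L=5.2887, (cx,cy)=(0.2715,0.9624)
member 1 (0-2): L=3.2730, (cx,cy)=(1.0000,0.0000)
member 2 (1-2): L=5.4113, (cx,cy)=(0.3395,-0.9406)
member 3 (1-3): L=3.4911, (cx,cy)=(0.9811,-0.1936)
member 4 (2-3): L=4.6910, (cx,cy)=(0.3385,0.9410)
member 5 (2-4): L=3.6350, (cx,cy)=(1.0000,0.0000)
member 6 (3-4): L=4.8656, (cx,cy)=(0.4207,-0.9072)
member 7 (3-5): L=3.5349, (cx,cy)=(0.9944,0.1061)
member 8 (4-5): L=5.0089, (cx,cy)=(0.2931,0.9561)
member 9 (4-6): L=3.0920, (cx,cy)=(1.0000,0.0000)
member 10 (5-6): L=5.0569, (cx,cy)=(0.3211,-0.9470)
solve A·x = −loads:
  F[0-1] = -3102.8260 N (compression)
  F[0-2] = +1991.8287 N (tension)
  F[1-2] = +3608.6227 N (tension)
  F[1-3] = -2107.4008 N (compression)
  F[2-3] = +1105.5871 N (tension)
  F[2-4] = +2990.4079 N (tension)
  F[3-4] = -1711.0221 N (compression)
  F[3-5] = -978.9230 N (compression)
  F[4-5] = +1633.9257 N (tension)
  F[4-6] = +494.5353 N (tension)
  F[5-6] = -1539.9009 N (compression)
  Rx@0 = -1149.3400 N
  Ry@0 = +2986.2589 N
  Ry@6 = +1458.3311 N

-1539.901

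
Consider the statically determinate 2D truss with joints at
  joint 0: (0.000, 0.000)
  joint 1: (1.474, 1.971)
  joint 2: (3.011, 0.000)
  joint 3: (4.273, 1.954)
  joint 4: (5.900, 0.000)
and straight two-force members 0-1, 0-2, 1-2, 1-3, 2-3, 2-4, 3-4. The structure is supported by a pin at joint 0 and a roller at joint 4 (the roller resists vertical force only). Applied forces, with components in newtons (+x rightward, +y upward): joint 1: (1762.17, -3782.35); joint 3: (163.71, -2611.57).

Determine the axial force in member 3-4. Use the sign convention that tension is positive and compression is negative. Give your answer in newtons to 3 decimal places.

N=5 nodes, M=7 members, R=3 reactions → 2N=10, M+R=10
member 0 (0-1): L=2.4612, (cx,cy)=(0.5989,0.8008)
member 1 (0-2): L=3.0110, (cx,cy)=(1.0000,0.0000)
member 2 (1-2): L=2.4994, (cx,cy)=(0.6149,-0.7886)
member 3 (1-3): L=2.7991, (cx,cy)=(1.0000,-0.0061)
member 4 (2-3): L=2.3261, (cx,cy)=(0.5425,0.8400)
member 5 (2-4): L=2.8890, (cx,cy)=(1.0000,0.0000)
member 6 (3-4): L=2.5427, (cx,cy)=(0.6399,-0.7685)
solve A·x = −loads:
  F[0-1] = -3639.5756 N (compression)
  F[0-2] = +4105.6010 N (tension)
  F[1-2] = -1075.0381 N (compression)
  F[1-3] = -3280.8705 N (compression)
  F[2-3] = +1009.1878 N (tension)
  F[2-4] = +2896.9972 N (tension)
  F[3-4] = -4527.4433 N (compression)
  Rx@0 = -1925.8800 N
  Ry@0 = +2914.6744 N
  Ry@4 = +3479.2456 N

-4527.443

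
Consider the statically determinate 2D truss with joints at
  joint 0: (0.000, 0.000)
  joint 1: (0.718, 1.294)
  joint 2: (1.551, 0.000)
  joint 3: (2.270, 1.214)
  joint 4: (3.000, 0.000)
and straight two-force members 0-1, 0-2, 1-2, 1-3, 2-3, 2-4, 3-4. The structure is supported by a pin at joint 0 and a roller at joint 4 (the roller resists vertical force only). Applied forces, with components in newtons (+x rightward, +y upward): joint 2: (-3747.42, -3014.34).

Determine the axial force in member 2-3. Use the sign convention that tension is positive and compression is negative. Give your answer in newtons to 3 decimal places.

1703.095

N=5 nodes, M=7 members, R=3 reactions → 2N=10, M+R=10
member 0 (0-1): L=1.4799, (cx,cy)=(0.4852,0.8744)
member 1 (0-2): L=1.5510, (cx,cy)=(1.0000,0.0000)
member 2 (1-2): L=1.5389, (cx,cy)=(0.5413,-0.8408)
member 3 (1-3): L=1.5541, (cx,cy)=(0.9987,-0.0515)
member 4 (2-3): L=1.4109, (cx,cy)=(0.5096,0.8604)
member 5 (2-4): L=1.4490, (cx,cy)=(1.0000,0.0000)
member 6 (3-4): L=1.4166, (cx,cy)=(0.5153,-0.8570)
solve A·x = −loads:
  F[0-1] = -1665.0343 N (compression)
  F[0-2] = -2939.5722 N (compression)
  F[1-2] = +1842.1644 N (tension)
  F[1-3] = -1807.3763 N (compression)
  F[2-3] = +1703.0947 N (tension)
  F[2-4] = +937.1022 N (tension)
  F[3-4] = -1818.4647 N (compression)
  Rx@0 = +3747.4200 N
  Ry@0 = +1455.9262 N
  Ry@4 = +1558.4138 N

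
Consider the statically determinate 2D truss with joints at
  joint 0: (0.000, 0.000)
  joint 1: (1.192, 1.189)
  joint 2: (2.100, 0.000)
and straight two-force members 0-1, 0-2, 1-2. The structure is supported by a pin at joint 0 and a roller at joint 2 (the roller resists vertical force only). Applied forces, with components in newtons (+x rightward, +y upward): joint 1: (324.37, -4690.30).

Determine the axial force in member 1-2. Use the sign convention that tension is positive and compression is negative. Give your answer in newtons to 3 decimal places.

-3580.921

N=3 nodes, M=3 members, R=3 reactions → 2N=6, M+R=6
member 0 (0-1): L=1.6836, (cx,cy)=(0.7080,0.7062)
member 1 (0-2): L=2.1000, (cx,cy)=(1.0000,0.0000)
member 2 (1-2): L=1.4961, (cx,cy)=(0.6069,-0.7948)
solve A·x = −loads:
  F[0-1] = -2611.5849 N (compression)
  F[0-2] = +2173.3647 N (tension)
  F[1-2] = -3580.9211 N (compression)
  Rx@0 = -324.3700 N
  Ry@0 = +1844.3412 N
  Ry@2 = +2845.9588 N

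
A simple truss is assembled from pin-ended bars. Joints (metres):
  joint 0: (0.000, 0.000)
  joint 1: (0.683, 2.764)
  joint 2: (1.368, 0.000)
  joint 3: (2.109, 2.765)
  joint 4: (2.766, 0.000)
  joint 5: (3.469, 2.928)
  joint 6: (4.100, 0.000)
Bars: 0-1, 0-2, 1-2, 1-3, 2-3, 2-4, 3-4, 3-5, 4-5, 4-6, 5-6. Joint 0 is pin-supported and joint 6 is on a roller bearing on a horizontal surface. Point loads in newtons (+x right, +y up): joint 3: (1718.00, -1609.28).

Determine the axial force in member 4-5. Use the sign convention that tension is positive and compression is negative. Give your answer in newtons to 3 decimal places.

N=7 nodes, M=11 members, R=3 reactions → 2N=14, M+R=14
member 0 (0-1): L=2.8471, (cx,cy)=(0.2399,0.9708)
member 1 (0-2): L=1.3680, (cx,cy)=(1.0000,0.0000)
member 2 (1-2): L=2.8476, (cx,cy)=(0.2406,-0.9706)
member 3 (1-3): L=1.4260, (cx,cy)=(1.0000,0.0007)
member 4 (2-3): L=2.8626, (cx,cy)=(0.2589,0.9659)
member 5 (2-4): L=1.3980, (cx,cy)=(1.0000,0.0000)
member 6 (3-4): L=2.8420, (cx,cy)=(0.2312,-0.9729)
member 7 (3-5): L=1.3697, (cx,cy)=(0.9929,0.1190)
member 8 (4-5): L=3.0112, (cx,cy)=(0.2335,0.9724)
member 9 (4-6): L=1.3340, (cx,cy)=(1.0000,0.0000)
member 10 (5-6): L=2.9952, (cx,cy)=(0.2107,-0.9776)
solve A·x = −loads:
  F[0-1] = +388.4635 N (tension)
  F[0-2] = +1624.8114 N (tension)
  F[1-2] = -388.3942 N (compression)
  F[1-3] = +186.6176 N (tension)
  F[2-3] = +390.2925 N (tension)
  F[2-4] = +1430.3519 N (tension)
  F[3-4] = -2156.4974 N (compression)
  F[3-5] = -938.4892 N (compression)
  F[4-5] = +2157.7074 N (tension)
  F[4-6] = +428.0801 N (tension)
  F[5-6] = -2032.0037 N (compression)
  Rx@0 = -1718.0000 N
  Ry@0 = -377.1204 N
  Ry@6 = +1986.4004 N

2157.707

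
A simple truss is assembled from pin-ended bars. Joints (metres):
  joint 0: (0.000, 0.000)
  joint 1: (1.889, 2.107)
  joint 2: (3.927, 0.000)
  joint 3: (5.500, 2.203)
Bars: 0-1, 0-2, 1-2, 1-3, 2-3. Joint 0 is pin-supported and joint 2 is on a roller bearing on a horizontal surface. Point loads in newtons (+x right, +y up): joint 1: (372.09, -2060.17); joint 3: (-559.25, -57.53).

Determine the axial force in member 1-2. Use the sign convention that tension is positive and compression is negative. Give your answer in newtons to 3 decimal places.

N=4 nodes, M=5 members, R=3 reactions → 2N=8, M+R=8
member 0 (0-1): L=2.8298, (cx,cy)=(0.6675,0.7446)
member 1 (0-2): L=3.9270, (cx,cy)=(1.0000,0.0000)
member 2 (1-2): L=2.9314, (cx,cy)=(0.6952,-0.7188)
member 3 (1-3): L=3.6123, (cx,cy)=(0.9996,0.0266)
member 4 (2-3): L=2.7069, (cx,cy)=(0.5811,0.8138)
solve A·x = −loads:
  F[0-1] = -1558.2240 N (compression)
  F[0-2] = +853.0141 N (tension)
  F[1-2] = -1271.5983 N (compression)
  F[1-3] = -528.3853 N (compression)
  F[2-3] = -53.4355 N (compression)
  Rx@0 = +187.1600 N
  Ry@0 = +1160.2154 N
  Ry@2 = +957.4846 N

-1271.598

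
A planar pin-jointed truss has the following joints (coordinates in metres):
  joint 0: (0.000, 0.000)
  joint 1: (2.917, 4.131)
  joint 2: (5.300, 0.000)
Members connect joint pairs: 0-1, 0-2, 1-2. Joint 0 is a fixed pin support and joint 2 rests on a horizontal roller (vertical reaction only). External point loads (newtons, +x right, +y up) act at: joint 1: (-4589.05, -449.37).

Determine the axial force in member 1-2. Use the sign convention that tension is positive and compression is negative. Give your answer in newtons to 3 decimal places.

3843.800

N=3 nodes, M=3 members, R=3 reactions → 2N=6, M+R=6
member 0 (0-1): L=5.0571, (cx,cy)=(0.5768,0.8169)
member 1 (0-2): L=5.3000, (cx,cy)=(1.0000,0.0000)
member 2 (1-2): L=4.7691, (cx,cy)=(0.4997,-0.8662)
solve A·x = −loads:
  F[0-1] = -4626.0564 N (compression)
  F[0-2] = -1920.6705 N (compression)
  F[1-2] = +3843.8003 N (tension)
  Rx@0 = +4589.0500 N
  Ry@0 = +3778.9084 N
  Ry@2 = -3329.5384 N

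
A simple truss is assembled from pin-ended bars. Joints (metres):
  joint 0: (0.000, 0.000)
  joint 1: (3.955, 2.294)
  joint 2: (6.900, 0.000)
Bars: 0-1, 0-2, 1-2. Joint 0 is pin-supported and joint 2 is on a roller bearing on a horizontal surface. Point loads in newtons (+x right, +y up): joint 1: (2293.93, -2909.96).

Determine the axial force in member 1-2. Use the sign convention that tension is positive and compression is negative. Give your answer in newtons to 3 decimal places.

-3955.318

N=3 nodes, M=3 members, R=3 reactions → 2N=6, M+R=6
member 0 (0-1): L=4.5721, (cx,cy)=(0.8650,0.5017)
member 1 (0-2): L=6.9000, (cx,cy)=(1.0000,0.0000)
member 2 (1-2): L=3.7330, (cx,cy)=(0.7889,-0.6145)
solve A·x = −loads:
  F[0-1] = -955.3979 N (compression)
  F[0-2] = +3120.3699 N (tension)
  F[1-2] = -3955.3184 N (compression)
  Rx@0 = -2293.9300 N
  Ry@0 = +479.3561 N
  Ry@2 = +2430.6039 N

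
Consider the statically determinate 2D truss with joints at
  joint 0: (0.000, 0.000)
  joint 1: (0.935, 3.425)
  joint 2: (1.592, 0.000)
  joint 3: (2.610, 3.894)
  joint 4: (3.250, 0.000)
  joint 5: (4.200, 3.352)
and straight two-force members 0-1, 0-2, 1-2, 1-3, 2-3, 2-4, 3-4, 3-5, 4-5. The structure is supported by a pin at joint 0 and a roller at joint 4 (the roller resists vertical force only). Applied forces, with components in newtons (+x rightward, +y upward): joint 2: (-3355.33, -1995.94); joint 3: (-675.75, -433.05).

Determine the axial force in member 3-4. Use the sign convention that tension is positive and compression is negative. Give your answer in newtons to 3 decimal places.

N=6 nodes, M=9 members, R=3 reactions → 2N=12, M+R=12
member 0 (0-1): L=3.5503, (cx,cy)=(0.2634,0.9647)
member 1 (0-2): L=1.5920, (cx,cy)=(1.0000,0.0000)
member 2 (1-2): L=3.4874, (cx,cy)=(0.1884,-0.9821)
member 3 (1-3): L=1.7394, (cx,cy)=(0.9630,0.2696)
member 4 (2-3): L=4.0249, (cx,cy)=(0.2529,0.9675)
member 5 (2-4): L=1.6580, (cx,cy)=(1.0000,0.0000)
member 6 (3-4): L=3.9462, (cx,cy)=(0.1622,-0.9868)
member 7 (3-5): L=1.6798, (cx,cy)=(0.9465,-0.3226)
member 8 (4-5): L=3.4840, (cx,cy)=(0.2727,0.9621)
solve A·x = −loads:
  F[0-1] = -1983.1749 N (compression)
  F[0-2] = -3508.7995 N (compression)
  F[1-2] = +1707.4349 N (tension)
  F[1-3] = -876.4027 N (compression)
  F[2-3] = +329.8013 N (tension)
  F[2-4] = +84.7784 N (tension)
  F[3-4] = -522.7440 N (compression)
  F[3-5] = +0.0000 N (tension)
  F[4-5] = -0.0000 N (compression)
  Rx@0 = +4031.0800 N
  Ry@0 = +1913.1665 N
  Ry@4 = +515.8235 N

-522.744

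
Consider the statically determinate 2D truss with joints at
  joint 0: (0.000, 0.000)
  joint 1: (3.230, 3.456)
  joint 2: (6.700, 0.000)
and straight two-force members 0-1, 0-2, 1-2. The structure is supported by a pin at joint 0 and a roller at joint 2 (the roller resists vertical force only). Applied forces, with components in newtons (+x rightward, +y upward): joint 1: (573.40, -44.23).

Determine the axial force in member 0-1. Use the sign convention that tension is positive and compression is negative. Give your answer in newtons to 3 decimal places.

373.485

N=3 nodes, M=3 members, R=3 reactions → 2N=6, M+R=6
member 0 (0-1): L=4.7304, (cx,cy)=(0.6828,0.7306)
member 1 (0-2): L=6.7000, (cx,cy)=(1.0000,0.0000)
member 2 (1-2): L=4.8974, (cx,cy)=(0.7085,-0.7057)
solve A·x = −loads:
  F[0-1] = +373.4846 N (tension)
  F[0-2] = +318.3790 N (tension)
  F[1-2] = -449.3486 N (compression)
  Rx@0 = -573.4000 N
  Ry@0 = -272.8645 N
  Ry@2 = +317.0945 N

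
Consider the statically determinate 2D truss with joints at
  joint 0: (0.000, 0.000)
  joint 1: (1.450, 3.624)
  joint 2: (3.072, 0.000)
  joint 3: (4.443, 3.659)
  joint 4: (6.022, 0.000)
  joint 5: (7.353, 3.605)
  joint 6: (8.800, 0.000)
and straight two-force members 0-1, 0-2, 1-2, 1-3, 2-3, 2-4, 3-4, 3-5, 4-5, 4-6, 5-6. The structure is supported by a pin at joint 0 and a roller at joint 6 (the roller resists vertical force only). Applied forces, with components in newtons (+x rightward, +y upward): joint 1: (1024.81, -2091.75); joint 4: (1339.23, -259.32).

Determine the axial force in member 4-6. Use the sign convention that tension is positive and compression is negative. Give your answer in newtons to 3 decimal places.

N=7 nodes, M=11 members, R=3 reactions → 2N=14, M+R=14
member 0 (0-1): L=3.9033, (cx,cy)=(0.3715,0.9284)
member 1 (0-2): L=3.0720, (cx,cy)=(1.0000,0.0000)
member 2 (1-2): L=3.9704, (cx,cy)=(0.4085,-0.9127)
member 3 (1-3): L=2.9932, (cx,cy)=(0.9999,0.0117)
member 4 (2-3): L=3.9074, (cx,cy)=(0.3509,0.9364)
member 5 (2-4): L=2.9500, (cx,cy)=(1.0000,0.0000)
member 6 (3-4): L=3.9852, (cx,cy)=(0.3962,-0.9182)
member 7 (3-5): L=2.9105, (cx,cy)=(0.9998,-0.0186)
member 8 (4-5): L=3.8429, (cx,cy)=(0.3464,0.9381)
member 9 (4-6): L=2.7780, (cx,cy)=(1.0000,0.0000)
member 10 (5-6): L=3.8846, (cx,cy)=(0.3725,-0.9280)
solve A·x = −loads:
  F[0-1] = -1515.3503 N (compression)
  F[0-2] = +2926.9608 N (tension)
  F[1-2] = -766.6298 N (compression)
  F[1-3] = -1274.6338 N (compression)
  F[2-3] = +747.2478 N (tension)
  F[2-4] = +2351.5891 N (tension)
  F[3-4] = -731.2777 N (compression)
  F[3-5] = -722.7369 N (compression)
  F[4-5] = +992.1585 N (tension)
  F[4-6] = +378.9720 N (tension)
  F[5-6] = -1017.3743 N (compression)
  Rx@0 = -2364.0400 N
  Ry@0 = +1406.9139 N
  Ry@6 = +944.1561 N

378.972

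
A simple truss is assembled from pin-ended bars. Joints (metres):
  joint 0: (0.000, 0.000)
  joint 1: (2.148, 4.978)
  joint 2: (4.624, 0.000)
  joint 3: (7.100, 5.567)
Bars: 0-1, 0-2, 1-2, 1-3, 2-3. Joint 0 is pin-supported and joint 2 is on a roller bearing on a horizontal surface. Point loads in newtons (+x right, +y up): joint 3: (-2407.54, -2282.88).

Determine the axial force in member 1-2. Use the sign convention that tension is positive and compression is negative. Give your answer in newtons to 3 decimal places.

N=4 nodes, M=5 members, R=3 reactions → 2N=8, M+R=8
member 0 (0-1): L=5.4217, (cx,cy)=(0.3962,0.9182)
member 1 (0-2): L=4.6240, (cx,cy)=(1.0000,0.0000)
member 2 (1-2): L=5.5598, (cx,cy)=(0.4453,-0.8954)
member 3 (1-3): L=4.9869, (cx,cy)=(0.9930,0.1181)
member 4 (2-3): L=6.0928, (cx,cy)=(0.4064,0.9137)
solve A·x = −loads:
  F[0-1] = -1825.4990 N (compression)
  F[0-2] = -1684.2979 N (compression)
  F[1-2] = +1676.7292 N (tension)
  F[1-3] = -1480.3214 N (compression)
  F[2-3] = -2307.1389 N (compression)
  Rx@0 = +2407.5400 N
  Ry@0 = +1676.1168 N
  Ry@2 = +606.7632 N

1676.729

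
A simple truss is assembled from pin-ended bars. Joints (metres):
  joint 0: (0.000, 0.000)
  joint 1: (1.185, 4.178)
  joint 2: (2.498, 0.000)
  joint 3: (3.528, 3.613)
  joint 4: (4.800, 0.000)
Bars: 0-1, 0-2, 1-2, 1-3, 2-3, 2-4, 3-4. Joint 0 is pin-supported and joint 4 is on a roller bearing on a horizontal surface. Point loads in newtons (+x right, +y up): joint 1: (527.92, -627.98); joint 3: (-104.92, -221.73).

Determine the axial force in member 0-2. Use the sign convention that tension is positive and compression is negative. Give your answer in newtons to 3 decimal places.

465.876

N=5 nodes, M=7 members, R=3 reactions → 2N=10, M+R=10
member 0 (0-1): L=4.3428, (cx,cy)=(0.2729,0.9621)
member 1 (0-2): L=2.4980, (cx,cy)=(1.0000,0.0000)
member 2 (1-2): L=4.3795, (cx,cy)=(0.2998,-0.9540)
member 3 (1-3): L=2.4102, (cx,cy)=(0.9721,-0.2344)
member 4 (2-3): L=3.7569, (cx,cy)=(0.2742,0.9617)
member 5 (2-4): L=2.3020, (cx,cy)=(1.0000,0.0000)
member 6 (3-4): L=3.8304, (cx,cy)=(0.3321,-0.9433)
solve A·x = −loads:
  F[0-1] = -157.1325 N (compression)
  F[0-2] = +465.8760 N (tension)
  F[1-2] = -384.6722 N (compression)
  F[1-3] = -468.5236 N (compression)
  F[2-3] = +381.5982 N (tension)
  F[2-4] = +245.9295 N (tension)
  F[3-4] = -740.5673 N (compression)
  Rx@0 = -423.0000 N
  Ry@0 = +151.1697 N
  Ry@4 = +698.5403 N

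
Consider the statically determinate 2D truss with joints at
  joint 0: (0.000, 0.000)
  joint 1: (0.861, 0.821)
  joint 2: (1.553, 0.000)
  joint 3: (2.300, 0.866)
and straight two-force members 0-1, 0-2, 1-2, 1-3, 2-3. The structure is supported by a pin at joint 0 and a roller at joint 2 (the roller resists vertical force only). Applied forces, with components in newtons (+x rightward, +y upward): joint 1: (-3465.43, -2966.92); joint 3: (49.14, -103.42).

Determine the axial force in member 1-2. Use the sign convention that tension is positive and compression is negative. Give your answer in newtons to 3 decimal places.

149.643

N=4 nodes, M=5 members, R=3 reactions → 2N=8, M+R=8
member 0 (0-1): L=1.1897, (cx,cy)=(0.7237,0.6901)
member 1 (0-2): L=1.5530, (cx,cy)=(1.0000,0.0000)
member 2 (1-2): L=1.0737, (cx,cy)=(0.6445,-0.7646)
member 3 (1-3): L=1.4397, (cx,cy)=(0.9995,0.0313)
member 4 (2-3): L=1.1437, (cx,cy)=(0.6532,0.7572)
solve A·x = −loads:
  F[0-1] = -4458.6478 N (compression)
  F[0-2] = -189.4862 N (compression)
  F[1-2] = +149.6434 N (tension)
  F[1-3] = +142.2536 N (tension)
  F[2-3] = -142.4512 N (compression)
  Rx@0 = +3416.2900 N
  Ry@0 = +3076.8942 N
  Ry@2 = -6.5542 N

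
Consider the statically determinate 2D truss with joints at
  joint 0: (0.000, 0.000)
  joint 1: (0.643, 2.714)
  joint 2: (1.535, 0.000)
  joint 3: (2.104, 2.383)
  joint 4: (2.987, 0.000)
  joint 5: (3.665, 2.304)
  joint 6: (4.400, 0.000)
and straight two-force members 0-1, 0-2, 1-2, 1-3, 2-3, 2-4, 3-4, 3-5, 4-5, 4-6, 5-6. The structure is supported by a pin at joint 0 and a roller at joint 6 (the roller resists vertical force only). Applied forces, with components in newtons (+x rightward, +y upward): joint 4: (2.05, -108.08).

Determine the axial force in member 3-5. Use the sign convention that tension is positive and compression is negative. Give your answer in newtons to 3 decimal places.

-44.394

N=7 nodes, M=11 members, R=3 reactions → 2N=14, M+R=14
member 0 (0-1): L=2.7891, (cx,cy)=(0.2305,0.9731)
member 1 (0-2): L=1.5350, (cx,cy)=(1.0000,0.0000)
member 2 (1-2): L=2.8568, (cx,cy)=(0.3122,-0.9500)
member 3 (1-3): L=1.4980, (cx,cy)=(0.9753,-0.2210)
member 4 (2-3): L=2.4500, (cx,cy)=(0.2322,0.9727)
member 5 (2-4): L=1.4520, (cx,cy)=(1.0000,0.0000)
member 6 (3-4): L=2.5413, (cx,cy)=(0.3475,-0.9377)
member 7 (3-5): L=1.5630, (cx,cy)=(0.9987,-0.0505)
member 8 (4-5): L=2.4017, (cx,cy)=(0.2823,0.9593)
member 9 (4-6): L=1.4130, (cx,cy)=(1.0000,0.0000)
member 10 (5-6): L=2.4184, (cx,cy)=(0.3039,-0.9527)
solve A·x = −loads:
  F[0-1] = -35.6692 N (compression)
  F[0-2] = +10.2731 N (tension)
  F[1-2] = +41.5931 N (tension)
  F[1-3] = -21.7474 N (compression)
  F[2-3] = -40.6245 N (compression)
  F[2-4] = +32.6948 N (tension)
  F[3-4] = +39.4075 N (tension)
  F[3-5] = -44.3939 N (compression)
  F[4-5] = +74.1435 N (tension)
  F[4-6] = +23.4063 N (tension)
  F[5-6] = -77.0146 N (compression)
  Rx@0 = -2.0500 N
  Ry@0 = +34.7084 N
  Ry@6 = +73.3716 N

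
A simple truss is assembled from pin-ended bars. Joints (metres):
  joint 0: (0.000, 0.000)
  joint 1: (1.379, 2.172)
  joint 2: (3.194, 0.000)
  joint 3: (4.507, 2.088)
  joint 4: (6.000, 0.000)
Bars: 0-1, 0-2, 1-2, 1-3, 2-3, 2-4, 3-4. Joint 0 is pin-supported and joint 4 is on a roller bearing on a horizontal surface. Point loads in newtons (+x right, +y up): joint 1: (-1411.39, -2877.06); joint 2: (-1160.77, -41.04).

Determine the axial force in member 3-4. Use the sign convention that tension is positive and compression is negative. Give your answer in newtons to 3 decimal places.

-211.653

N=5 nodes, M=7 members, R=3 reactions → 2N=10, M+R=10
member 0 (0-1): L=2.5728, (cx,cy)=(0.5360,0.8442)
member 1 (0-2): L=3.1940, (cx,cy)=(1.0000,0.0000)
member 2 (1-2): L=2.8305, (cx,cy)=(0.6412,-0.7674)
member 3 (1-3): L=3.1291, (cx,cy)=(0.9996,-0.0268)
member 4 (2-3): L=2.4665, (cx,cy)=(0.5323,0.8465)
member 5 (2-4): L=2.8060, (cx,cy)=(1.0000,0.0000)
member 6 (3-4): L=2.5669, (cx,cy)=(0.5816,-0.8134)
solve A·x = −loads:
  F[0-1] = -3252.6214 N (compression)
  F[0-2] = -828.7714 N (compression)
  F[1-2] = -162.9213 N (compression)
  F[1-3] = -227.6112 N (compression)
  F[2-3] = +196.1614 N (tension)
  F[2-4] = +123.1068 N (tension)
  F[3-4] = -211.6533 N (compression)
  Rx@0 = +2572.1600 N
  Ry@0 = +2745.9319 N
  Ry@4 = +172.1681 N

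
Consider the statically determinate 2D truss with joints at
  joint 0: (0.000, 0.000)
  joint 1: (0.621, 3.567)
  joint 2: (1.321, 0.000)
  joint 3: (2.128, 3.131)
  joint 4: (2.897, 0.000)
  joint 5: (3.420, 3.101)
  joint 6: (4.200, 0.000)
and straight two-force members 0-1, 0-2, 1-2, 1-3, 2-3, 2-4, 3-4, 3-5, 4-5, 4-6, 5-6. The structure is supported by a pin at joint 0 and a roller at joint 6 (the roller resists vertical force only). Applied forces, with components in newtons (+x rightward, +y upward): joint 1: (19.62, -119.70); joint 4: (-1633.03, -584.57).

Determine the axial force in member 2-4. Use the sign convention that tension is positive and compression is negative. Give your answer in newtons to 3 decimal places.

-1487.031

N=7 nodes, M=11 members, R=3 reactions → 2N=14, M+R=14
member 0 (0-1): L=3.6207, (cx,cy)=(0.1715,0.9852)
member 1 (0-2): L=1.3210, (cx,cy)=(1.0000,0.0000)
member 2 (1-2): L=3.6350, (cx,cy)=(0.1926,-0.9813)
member 3 (1-3): L=1.5688, (cx,cy)=(0.9606,-0.2779)
member 4 (2-3): L=3.2333, (cx,cy)=(0.2496,0.9684)
member 5 (2-4): L=1.5760, (cx,cy)=(1.0000,0.0000)
member 6 (3-4): L=3.2241, (cx,cy)=(0.2385,-0.9711)
member 7 (3-5): L=1.2923, (cx,cy)=(0.9997,-0.0232)
member 8 (4-5): L=3.1448, (cx,cy)=(0.1663,0.9861)
member 9 (4-6): L=1.3030, (cx,cy)=(1.0000,0.0000)
member 10 (5-6): L=3.1976, (cx,cy)=(0.2439,-0.9698)
solve A·x = −loads:
  F[0-1] = -270.7059 N (compression)
  F[0-2] = -1566.9796 N (compression)
  F[1-2] = +179.4613 N (tension)
  F[1-3] = -104.7354 N (compression)
  F[2-3] = -181.8577 N (compression)
  F[2-4] = -1487.0312 N (compression)
  F[3-4] = +155.7421 N (tension)
  F[3-5] = -183.1957 N (compression)
  F[4-5] = +439.4426 N (tension)
  F[4-6] = +110.0642 N (tension)
  F[5-6] = -451.2056 N (compression)
  Rx@0 = +1613.4100 N
  Ry@0 = +266.6944 N
  Ry@6 = +437.5756 N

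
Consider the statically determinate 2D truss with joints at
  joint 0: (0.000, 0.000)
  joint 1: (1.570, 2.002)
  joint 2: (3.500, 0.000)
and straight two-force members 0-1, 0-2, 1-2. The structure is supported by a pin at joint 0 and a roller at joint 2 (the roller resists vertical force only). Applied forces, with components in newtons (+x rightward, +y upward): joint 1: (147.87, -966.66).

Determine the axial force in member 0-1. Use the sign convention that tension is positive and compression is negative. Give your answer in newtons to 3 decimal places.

N=3 nodes, M=3 members, R=3 reactions → 2N=6, M+R=6
member 0 (0-1): L=2.5442, (cx,cy)=(0.6171,0.7869)
member 1 (0-2): L=3.5000, (cx,cy)=(1.0000,0.0000)
member 2 (1-2): L=2.7808, (cx,cy)=(0.6940,-0.7199)
solve A·x = −loads:
  F[0-1] = -569.9168 N (compression)
  F[0-2] = +499.5612 N (tension)
  F[1-2] = -719.7849 N (compression)
  Rx@0 = -147.8700 N
  Ry@0 = +448.4623 N
  Ry@2 = +518.1977 N

-569.917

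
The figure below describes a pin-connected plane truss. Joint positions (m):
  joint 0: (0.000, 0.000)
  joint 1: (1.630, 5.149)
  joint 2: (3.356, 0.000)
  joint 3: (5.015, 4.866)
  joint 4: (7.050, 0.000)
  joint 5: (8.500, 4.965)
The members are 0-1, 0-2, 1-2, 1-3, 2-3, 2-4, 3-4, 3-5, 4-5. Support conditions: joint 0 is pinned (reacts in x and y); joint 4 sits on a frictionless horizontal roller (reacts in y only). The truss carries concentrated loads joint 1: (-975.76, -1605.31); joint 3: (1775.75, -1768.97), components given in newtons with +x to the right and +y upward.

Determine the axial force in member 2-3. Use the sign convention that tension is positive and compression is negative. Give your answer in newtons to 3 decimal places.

N=6 nodes, M=9 members, R=3 reactions → 2N=12, M+R=12
member 0 (0-1): L=5.4008, (cx,cy)=(0.3018,0.9534)
member 1 (0-2): L=3.3560, (cx,cy)=(1.0000,0.0000)
member 2 (1-2): L=5.4306, (cx,cy)=(0.3178,-0.9481)
member 3 (1-3): L=3.3968, (cx,cy)=(0.9965,-0.0833)
member 4 (2-3): L=5.1410, (cx,cy)=(0.3227,0.9465)
member 5 (2-4): L=3.6940, (cx,cy)=(1.0000,0.0000)
member 6 (3-4): L=5.2744, (cx,cy)=(0.3858,-0.9226)
member 7 (3-5): L=3.4864, (cx,cy)=(0.9996,0.0284)
member 8 (4-5): L=5.1724, (cx,cy)=(0.2803,0.9599)
solve A·x = −loads:
  F[0-1] = -1292.0237 N (compression)
  F[0-2] = +1189.9289 N (tension)
  F[1-2] = -458.4654 N (compression)
  F[1-3] = +734.0870 N (tension)
  F[2-3] = +459.2626 N (tension)
  F[2-4] = +896.0121 N (tension)
  F[3-4] = -2322.3178 N (compression)
  F[3-5] = -0.0000 N (compression)
  F[4-5] = +0.0000 N (tension)
  Rx@0 = -799.9900 N
  Ry@0 = +1231.7763 N
  Ry@4 = +2142.5037 N

459.263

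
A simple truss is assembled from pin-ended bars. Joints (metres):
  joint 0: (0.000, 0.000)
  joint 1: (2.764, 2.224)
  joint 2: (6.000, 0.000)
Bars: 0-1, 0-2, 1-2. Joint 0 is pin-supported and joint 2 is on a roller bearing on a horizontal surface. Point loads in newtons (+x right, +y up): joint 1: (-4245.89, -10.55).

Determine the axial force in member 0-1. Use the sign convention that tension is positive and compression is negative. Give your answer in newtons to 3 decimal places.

-2519.570

N=3 nodes, M=3 members, R=3 reactions → 2N=6, M+R=6
member 0 (0-1): L=3.5477, (cx,cy)=(0.7791,0.6269)
member 1 (0-2): L=6.0000, (cx,cy)=(1.0000,0.0000)
member 2 (1-2): L=3.9266, (cx,cy)=(0.8241,-0.5664)
solve A·x = −loads:
  F[0-1] = -2519.5702 N (compression)
  F[0-2] = -2282.8785 N (compression)
  F[1-2] = +2770.0429 N (tension)
  Rx@0 = +4245.8900 N
  Ry@0 = +1579.4999 N
  Ry@2 = -1568.9499 N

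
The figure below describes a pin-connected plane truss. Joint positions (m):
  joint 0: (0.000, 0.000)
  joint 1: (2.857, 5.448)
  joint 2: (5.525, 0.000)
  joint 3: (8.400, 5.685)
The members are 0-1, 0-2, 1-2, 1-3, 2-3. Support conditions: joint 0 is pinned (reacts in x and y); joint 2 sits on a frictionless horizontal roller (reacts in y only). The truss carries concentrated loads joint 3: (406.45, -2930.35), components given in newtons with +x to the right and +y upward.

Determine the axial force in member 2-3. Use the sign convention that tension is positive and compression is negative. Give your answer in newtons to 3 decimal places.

-3376.235

N=4 nodes, M=5 members, R=3 reactions → 2N=8, M+R=8
member 0 (0-1): L=6.1517, (cx,cy)=(0.4644,0.8856)
member 1 (0-2): L=5.5250, (cx,cy)=(1.0000,0.0000)
member 2 (1-2): L=6.0662, (cx,cy)=(0.4398,-0.8981)
member 3 (1-3): L=5.5481, (cx,cy)=(0.9991,0.0427)
member 4 (2-3): L=6.3706, (cx,cy)=(0.4513,0.8924)
solve A·x = −loads:
  F[0-1] = +2194.0347 N (tension)
  F[0-2] = -612.5169 N (compression)
  F[1-2] = -2071.6628 N (compression)
  F[1-3] = +1931.8750 N (tension)
  F[2-3] = -3376.2347 N (compression)
  Rx@0 = -406.4500 N
  Ry@0 = -1943.0633 N
  Ry@2 = +4873.4133 N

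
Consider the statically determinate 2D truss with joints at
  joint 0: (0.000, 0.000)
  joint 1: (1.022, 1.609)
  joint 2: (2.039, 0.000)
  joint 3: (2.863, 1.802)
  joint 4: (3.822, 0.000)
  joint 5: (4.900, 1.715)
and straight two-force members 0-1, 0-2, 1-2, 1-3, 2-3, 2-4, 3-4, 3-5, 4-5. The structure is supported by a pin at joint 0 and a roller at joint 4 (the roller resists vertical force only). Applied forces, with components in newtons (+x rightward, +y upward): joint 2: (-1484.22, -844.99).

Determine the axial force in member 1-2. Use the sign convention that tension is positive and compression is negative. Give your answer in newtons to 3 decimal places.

408.234

N=6 nodes, M=9 members, R=3 reactions → 2N=12, M+R=12
member 0 (0-1): L=1.9061, (cx,cy)=(0.5362,0.8441)
member 1 (0-2): L=2.0390, (cx,cy)=(1.0000,0.0000)
member 2 (1-2): L=1.9035, (cx,cy)=(0.5343,-0.8453)
member 3 (1-3): L=1.8511, (cx,cy)=(0.9945,0.1043)
member 4 (2-3): L=1.9815, (cx,cy)=(0.4159,0.9094)
member 5 (2-4): L=1.7830, (cx,cy)=(1.0000,0.0000)
member 6 (3-4): L=2.0413, (cx,cy)=(0.4698,-0.8828)
member 7 (3-5): L=2.0389, (cx,cy)=(0.9991,-0.0427)
member 8 (4-5): L=2.0257, (cx,cy)=(0.5322,0.8466)
solve A·x = −loads:
  F[0-1] = -466.9934 N (compression)
  F[0-2] = -1233.8357 N (compression)
  F[1-2] = +408.2344 N (tension)
  F[1-3] = -471.0670 N (compression)
  F[2-3] = +549.6942 N (tension)
  F[2-4] = +239.9065 N (tension)
  F[3-4] = -510.6568 N (compression)
  F[3-5] = -0.0000 N (tension)
  F[4-5] = +0.0000 N (tension)
  Rx@0 = +1484.2200 N
  Ry@0 = +394.1960 N
  Ry@4 = +450.7940 N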